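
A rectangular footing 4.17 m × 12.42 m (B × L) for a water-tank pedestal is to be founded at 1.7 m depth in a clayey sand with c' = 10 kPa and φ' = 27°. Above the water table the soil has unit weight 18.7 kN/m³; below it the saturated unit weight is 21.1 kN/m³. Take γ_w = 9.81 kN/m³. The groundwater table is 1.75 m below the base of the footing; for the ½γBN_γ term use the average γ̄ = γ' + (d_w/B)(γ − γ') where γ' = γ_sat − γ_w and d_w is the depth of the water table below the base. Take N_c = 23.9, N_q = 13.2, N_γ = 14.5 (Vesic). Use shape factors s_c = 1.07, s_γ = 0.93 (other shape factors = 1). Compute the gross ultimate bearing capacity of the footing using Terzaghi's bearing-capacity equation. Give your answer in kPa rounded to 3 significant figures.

Overburden at base level: q = 18.7 × 1.7 = 31.79 kPa.
The water table is 1.75 m below the base (< B = 4.17 m), so the ½γBN_γ term uses γ̄ = γ' + (d_w/B)(γ − γ') = 11.29 + (1.75/4.17)(18.7 − 11.29) = 14.4 kN/m³.
Cohesion term c·N_c·s_c = 10 × 23.9 × 1.07 = 255.73 kPa; surcharge term q·N_q = 31.79 × 13.2 = 419.63 kPa; self-weight term 0.5·γ·B·N_γ·s_γ = 0.5 × 14.4 × 4.17 × 14.5 × 0.93 = 404.87 kPa.
q_ult = 255.73 + 419.63 + 404.87 = 1080.2 kPa.

q_ult ≈ 1080 kPa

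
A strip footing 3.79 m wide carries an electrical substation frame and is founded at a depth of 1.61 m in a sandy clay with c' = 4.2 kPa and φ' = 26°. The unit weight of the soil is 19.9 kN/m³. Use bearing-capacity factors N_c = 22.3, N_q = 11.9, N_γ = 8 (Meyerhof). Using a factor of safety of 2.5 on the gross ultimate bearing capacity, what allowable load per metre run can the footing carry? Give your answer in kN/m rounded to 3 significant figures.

Overburden at base level: q = 19.9 × 1.61 = 32.039 kPa.
Cohesion term c·N_c = 4.2 × 22.3 = 93.66 kPa; surcharge term q·N_q = 32.039 × 11.9 = 381.26 kPa; self-weight term 0.5·γ·B·N_γ = 0.5 × 19.9 × 3.79 × 8 = 301.68 kPa.
q_ult = 93.66 + 381.26 + 301.68 = 776.61 kPa.
Gross allowable pressure q_all = 776.61 / 2.5 = 310.64 kPa.
Allowable wall load = q_all × B = 310.64 × 3.79 = 1177.3 kN per metre run.

≈ 1180 kN/m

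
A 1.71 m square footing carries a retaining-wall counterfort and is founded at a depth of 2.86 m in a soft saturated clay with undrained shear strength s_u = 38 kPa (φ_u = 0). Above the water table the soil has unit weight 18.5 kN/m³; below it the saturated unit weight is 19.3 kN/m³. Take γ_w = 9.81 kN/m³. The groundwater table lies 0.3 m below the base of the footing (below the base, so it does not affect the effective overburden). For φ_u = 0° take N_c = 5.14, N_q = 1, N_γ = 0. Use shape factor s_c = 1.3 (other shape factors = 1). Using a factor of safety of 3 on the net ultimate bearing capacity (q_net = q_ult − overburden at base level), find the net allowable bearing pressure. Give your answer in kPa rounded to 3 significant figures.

q = γ·D_f = 18.5 × 2.86 = 52.91 kPa.
c·N_c·s_c = 38 × 5.14 × 1.3 = 253.92 kPa
q·N_q = 52.91 × 1 = 52.91 kPa
q_ult = 253.92 + 52.91 = 306.83 kPa.
q_net = 306.83 − 52.91 = 253.92 kPa.
q_all(net) = 253.92 / 3 = 84.639 kPa.

q_all(net) ≈ 84.6 kPa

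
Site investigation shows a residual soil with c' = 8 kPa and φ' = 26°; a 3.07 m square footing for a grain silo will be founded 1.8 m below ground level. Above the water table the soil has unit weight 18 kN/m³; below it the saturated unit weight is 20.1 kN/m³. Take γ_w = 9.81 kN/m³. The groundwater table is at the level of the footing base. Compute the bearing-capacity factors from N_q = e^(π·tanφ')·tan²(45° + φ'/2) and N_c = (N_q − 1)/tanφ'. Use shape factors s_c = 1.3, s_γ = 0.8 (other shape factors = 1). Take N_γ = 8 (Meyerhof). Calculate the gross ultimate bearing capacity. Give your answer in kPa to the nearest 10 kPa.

q_ult ≈ 720 kPa

tan26° = 0.4877, so N_q = e^(π×0.4877)·tan²(58°) = 4.629 × 2.561 = 11.85.
N_c = (11.85 − 1)/tan26° = 22.25.
q = γ·D_f = 18 × 1.8 = 32.4 kPa.
For the ½γBN_γ term take γ' = 20.1 − 9.81 = 10.29 kN/m³ (soil below base is submerged).
c·N_c·s_c = 8 × 22.254 × 1.3 = 231.45 kPa
q·N_q = 32.4 × 11.854 = 384.08 kPa
0.5·γ·B·N_γ·s_γ = 0.5 × 10.29 × 3.07 × 8 × 0.8 = 101.09 kPa
q_ult = 231.45 + 384.08 + 101.09 = 716.61 kPa.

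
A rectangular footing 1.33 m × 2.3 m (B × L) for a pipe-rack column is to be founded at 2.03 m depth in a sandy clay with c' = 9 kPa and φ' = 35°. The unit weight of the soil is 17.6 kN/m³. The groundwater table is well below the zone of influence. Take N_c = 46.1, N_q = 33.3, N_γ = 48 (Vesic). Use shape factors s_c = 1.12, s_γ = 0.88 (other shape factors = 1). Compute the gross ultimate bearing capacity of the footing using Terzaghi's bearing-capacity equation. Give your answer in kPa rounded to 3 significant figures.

q = γ·D_f = 17.6 × 2.03 = 35.728 kPa.
c·N_c·s_c = 9 × 46.1 × 1.12 = 464.69 kPa
q·N_q = 35.728 × 33.3 = 1189.7 kPa
0.5·γ·B·N_γ·s_γ = 0.5 × 17.6 × 1.33 × 48 × 0.88 = 494.38 kPa
q_ult = 464.69 + 1189.7 + 494.38 = 2148.8 kPa.

q_ult ≈ 2150 kPa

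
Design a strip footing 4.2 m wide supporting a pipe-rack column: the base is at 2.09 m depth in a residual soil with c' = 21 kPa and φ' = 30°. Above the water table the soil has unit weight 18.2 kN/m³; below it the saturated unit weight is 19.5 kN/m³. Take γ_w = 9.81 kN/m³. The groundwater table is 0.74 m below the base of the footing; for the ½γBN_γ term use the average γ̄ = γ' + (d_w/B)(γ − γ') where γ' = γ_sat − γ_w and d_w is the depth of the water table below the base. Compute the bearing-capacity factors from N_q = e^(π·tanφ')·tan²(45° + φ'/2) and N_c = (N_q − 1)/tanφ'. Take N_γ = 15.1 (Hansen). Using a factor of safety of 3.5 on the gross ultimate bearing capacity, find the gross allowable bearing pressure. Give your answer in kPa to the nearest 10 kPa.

q_all ≈ 480 kPa

N_q = e^(π·tan30°)·tan²(60°) = 18.4; N_c = (N_q − 1)/tanφ' = 30.14.
Overburden at base level: q = 18.2 × 2.09 = 38.038 kPa.
The water table is 0.74 m below the base (< B = 4.2 m), so the ½γBN_γ term uses γ̄ = γ' + (d_w/B)(γ − γ') = 9.69 + (0.74/4.2)(18.2 − 9.69) = 11.189 kN/m³.
Cohesion term c·N_c = 21 × 30.14 = 632.93 kPa; surcharge term q·N_q = 38.038 × 18.401 = 699.94 kPa; self-weight term 0.5·γ·B·N_γ = 0.5 × 11.189 × 4.2 × 15.1 = 354.82 kPa.
q_ult = 632.93 + 699.94 + 354.82 = 1687.7 kPa.
q_all = 1687.7 / 3.5 = 482.2 kPa.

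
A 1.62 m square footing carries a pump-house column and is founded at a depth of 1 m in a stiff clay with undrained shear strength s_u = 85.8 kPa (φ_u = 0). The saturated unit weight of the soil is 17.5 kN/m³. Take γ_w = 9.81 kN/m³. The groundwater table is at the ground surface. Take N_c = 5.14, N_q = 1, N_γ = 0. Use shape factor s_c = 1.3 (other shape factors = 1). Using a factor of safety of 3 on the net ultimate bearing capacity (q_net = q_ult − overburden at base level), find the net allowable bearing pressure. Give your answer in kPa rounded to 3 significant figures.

Water table at ground surface, so effective unit weight γ' = 17.5 − 9.81 = 7.69 kN/m³ is used throughout; overburden q = 7.69 × 1 = 7.69 kPa.
Cohesion term c·N_c·s_c = 85.8 × 5.14 × 1.3 = 573.32 kPa; surcharge term q·N_q = 7.69 × 1 = 7.69 kPa.
q_ult = 573.32 + 7.69 = 581.01 kPa.
q_net = 581.01 − 7.69 = 573.32 kPa.
q_all(net) = 573.32 / 3 = 191.11 kPa.

q_all(net) ≈ 191 kPa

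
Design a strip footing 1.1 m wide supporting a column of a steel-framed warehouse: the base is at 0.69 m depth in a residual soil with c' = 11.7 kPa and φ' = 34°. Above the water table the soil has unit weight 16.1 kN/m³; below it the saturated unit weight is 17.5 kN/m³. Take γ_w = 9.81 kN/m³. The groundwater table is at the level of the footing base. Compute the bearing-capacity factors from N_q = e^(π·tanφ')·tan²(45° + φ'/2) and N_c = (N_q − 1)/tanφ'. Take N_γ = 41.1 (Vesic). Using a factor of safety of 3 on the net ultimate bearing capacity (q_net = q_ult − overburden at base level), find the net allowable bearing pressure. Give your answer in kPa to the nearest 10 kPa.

N_q = e^(π·tan34°)·tan²(62°) = 29.44; N_c = (N_q − 1)/tanφ' = 42.16.
Effective surcharge at the founding depth q = γ·D_f = 16.1 × 0.69 = 11.109 kPa.
The water table coincides with the base, so in the self-weight term γ → γ' = 7.69 kN/m³.
q_ult = c·N_c + q·N_q + 0.5·γ·B·N_γ
     = 11.7 × 42.164 + 11.109 × 29.44 + 0.5 × 7.69 × 1.1 × 41.1
     = 493.32 + 327.05 + 173.83 = 994.19 kPa.
q_net = 994.19 − 11.109 = 983.09 kPa.
q_all(net) = 983.09 / 3 = 327.7 kPa.

q_all(net) ≈ 330 kPa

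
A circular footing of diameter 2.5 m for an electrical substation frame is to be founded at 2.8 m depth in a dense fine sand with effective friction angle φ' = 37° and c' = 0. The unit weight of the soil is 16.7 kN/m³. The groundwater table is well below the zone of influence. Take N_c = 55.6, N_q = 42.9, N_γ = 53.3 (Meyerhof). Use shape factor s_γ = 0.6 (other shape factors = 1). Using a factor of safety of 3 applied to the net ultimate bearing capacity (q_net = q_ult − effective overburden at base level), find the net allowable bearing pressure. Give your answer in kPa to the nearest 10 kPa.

q = γ·D_f = 16.7 × 2.8 = 46.76 kPa.
q·N_q = 46.76 × 42.9 = 2006 kPa
0.5·γ·B·N_γ·s_γ = 0.5 × 16.7 × 2.5 × 53.3 × 0.6 = 667.58 kPa
q_ult = 2006 + 667.58 = 2673.6 kPa.
Net ultimate: q_net = 2673.6 − 46.76 = 2626.8 kPa.
q_all(net) = 2626.8 / 3 = 875.61 kPa.

q_all(net) ≈ 880 kPa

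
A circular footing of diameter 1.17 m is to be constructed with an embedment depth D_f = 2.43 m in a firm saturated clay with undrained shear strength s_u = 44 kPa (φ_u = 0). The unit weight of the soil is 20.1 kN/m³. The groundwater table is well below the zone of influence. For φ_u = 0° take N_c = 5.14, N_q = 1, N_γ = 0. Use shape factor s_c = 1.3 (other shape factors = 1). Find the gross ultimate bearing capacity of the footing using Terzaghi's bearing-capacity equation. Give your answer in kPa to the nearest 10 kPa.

q = γ·D_f = 20.1 × 2.43 = 48.843 kPa.
c·N_c·s_c = 44 × 5.14 × 1.3 = 294.01 kPa
q·N_q = 48.843 × 1 = 48.843 kPa
q_ult = 294.01 + 48.843 = 342.85 kPa.

q_ult ≈ 340 kPa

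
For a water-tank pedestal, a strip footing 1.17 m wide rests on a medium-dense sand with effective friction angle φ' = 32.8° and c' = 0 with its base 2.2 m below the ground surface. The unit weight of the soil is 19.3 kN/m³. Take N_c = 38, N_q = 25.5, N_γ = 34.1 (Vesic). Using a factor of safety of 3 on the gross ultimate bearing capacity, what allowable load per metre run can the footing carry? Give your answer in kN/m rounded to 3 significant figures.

≈ 572 kN/m

Overburden at base level: q = 19.3 × 2.2 = 42.46 kPa.
Surcharge term q·N_q = 42.46 × 25.5 = 1082.7 kPa; self-weight term 0.5·γ·B·N_γ = 0.5 × 19.3 × 1.17 × 34.1 = 385.01 kPa.
q_ult = 1082.7 + 385.01 = 1467.7 kPa.
Gross allowable pressure q_all = 1467.7 / 3 = 489.25 kPa.
Allowable wall load = q_all × B = 489.25 × 1.17 = 572.42 kN per metre run.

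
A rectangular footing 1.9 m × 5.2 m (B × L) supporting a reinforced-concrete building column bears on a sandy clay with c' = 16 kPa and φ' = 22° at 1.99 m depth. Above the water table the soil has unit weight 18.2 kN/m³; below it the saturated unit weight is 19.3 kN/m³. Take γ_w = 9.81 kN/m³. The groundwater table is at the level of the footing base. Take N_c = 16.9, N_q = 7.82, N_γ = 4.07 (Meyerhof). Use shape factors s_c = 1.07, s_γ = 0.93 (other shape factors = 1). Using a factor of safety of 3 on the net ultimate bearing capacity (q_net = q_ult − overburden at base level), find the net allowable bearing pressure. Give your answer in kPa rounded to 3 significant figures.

q = γ·D_f = 18.2 × 1.99 = 36.218 kPa.
For the ½γBN_γ term take γ' = 19.3 − 9.81 = 9.49 kN/m³ (soil below base is submerged).
c·N_c·s_c = 16 × 16.9 × 1.07 = 289.33 kPa
q·N_q = 36.218 × 7.82 = 283.22 kPa
0.5·γ·B·N_γ·s_γ = 0.5 × 9.49 × 1.9 × 4.07 × 0.93 = 34.125 kPa
q_ult = 289.33 + 283.22 + 34.125 = 606.68 kPa.
q_net = 606.68 − 36.218 = 570.46 kPa.
q_all(net) = 570.46 / 3 = 190.15 kPa.

q_all(net) ≈ 190 kPa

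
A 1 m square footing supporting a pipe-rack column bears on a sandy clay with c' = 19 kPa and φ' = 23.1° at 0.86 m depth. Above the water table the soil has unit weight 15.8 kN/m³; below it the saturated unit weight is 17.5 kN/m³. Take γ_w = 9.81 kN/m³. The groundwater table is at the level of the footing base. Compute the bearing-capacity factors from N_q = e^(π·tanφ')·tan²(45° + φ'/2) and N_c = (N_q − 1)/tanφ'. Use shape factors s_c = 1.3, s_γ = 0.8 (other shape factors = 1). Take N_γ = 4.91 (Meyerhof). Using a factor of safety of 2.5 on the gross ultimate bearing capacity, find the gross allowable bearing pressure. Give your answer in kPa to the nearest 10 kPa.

N_q = e^(π·tan23.1°)·tan²(56.55°) = 8.75; N_c = (N_q − 1)/tanφ' = 18.17.
Overburden at base level: q = 15.8 × 0.86 = 13.588 kPa.
Below the base the soil is submerged, so the ½γBN_γ term uses γ' = 17.5 − 9.81 = 7.69 kN/m³.
Cohesion term c·N_c·s_c = 19 × 18.171 × 1.3 = 448.82 kPa; surcharge term q·N_q = 13.588 × 8.7506 = 118.9 kPa; self-weight term 0.5·γ·B·N_γ·s_γ = 0.5 × 7.69 × 1 × 4.91 × 0.8 = 15.103 kPa.
q_ult = 448.82 + 118.9 + 15.103 = 582.83 kPa.
q_all = 582.83 / 2.5 = 233.13 kPa.

q_all ≈ 230 kPa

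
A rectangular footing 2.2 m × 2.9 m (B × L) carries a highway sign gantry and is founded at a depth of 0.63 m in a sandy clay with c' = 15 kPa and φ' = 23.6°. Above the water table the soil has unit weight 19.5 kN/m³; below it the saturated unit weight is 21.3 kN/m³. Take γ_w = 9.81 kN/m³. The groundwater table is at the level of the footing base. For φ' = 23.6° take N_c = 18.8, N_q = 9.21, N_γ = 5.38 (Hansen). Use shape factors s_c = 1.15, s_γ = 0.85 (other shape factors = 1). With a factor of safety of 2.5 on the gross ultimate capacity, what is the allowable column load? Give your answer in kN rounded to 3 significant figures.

Overburden at base level: q = 19.5 × 0.63 = 12.285 kPa.
Below the base the soil is submerged, so the ½γBN_γ term uses γ' = 21.3 − 9.81 = 11.49 kN/m³.
Cohesion term c·N_c·s_c = 15 × 18.8 × 1.15 = 324.3 kPa; surcharge term q·N_q = 12.285 × 9.21 = 113.14 kPa; self-weight term 0.5·γ·B·N_γ·s_γ = 0.5 × 11.49 × 2.2 × 5.38 × 0.85 = 57.798 kPa.
q_ult = 324.3 + 113.14 + 57.798 = 495.24 kPa.
Gross allowable pressure q_all = 495.24 / 2.5 = 198.1 kPa.
Footing area = 6.38 m², so allowable column load = 198.1 × 6.38 = 1263.9 kN.

P_all ≈ 1260 kN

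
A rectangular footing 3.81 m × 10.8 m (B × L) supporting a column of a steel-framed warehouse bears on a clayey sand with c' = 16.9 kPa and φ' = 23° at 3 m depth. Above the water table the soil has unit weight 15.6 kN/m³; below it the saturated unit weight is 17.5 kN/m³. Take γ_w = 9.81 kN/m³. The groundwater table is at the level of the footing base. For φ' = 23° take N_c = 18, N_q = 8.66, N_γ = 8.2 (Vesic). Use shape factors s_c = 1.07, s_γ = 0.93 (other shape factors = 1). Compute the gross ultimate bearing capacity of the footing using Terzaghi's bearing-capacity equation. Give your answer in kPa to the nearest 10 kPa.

Overburden at base level: q = 15.6 × 3 = 46.8 kPa.
Below the base the soil is submerged, so the ½γBN_γ term uses γ' = 17.5 − 9.81 = 7.69 kN/m³.
Cohesion term c·N_c·s_c = 16.9 × 18 × 1.07 = 325.49 kPa; surcharge term q·N_q = 46.8 × 8.66 = 405.29 kPa; self-weight term 0.5·γ·B·N_γ·s_γ = 0.5 × 7.69 × 3.81 × 8.2 × 0.93 = 111.72 kPa.
q_ult = 325.49 + 405.29 + 111.72 = 842.5 kPa.

q_ult ≈ 840 kPa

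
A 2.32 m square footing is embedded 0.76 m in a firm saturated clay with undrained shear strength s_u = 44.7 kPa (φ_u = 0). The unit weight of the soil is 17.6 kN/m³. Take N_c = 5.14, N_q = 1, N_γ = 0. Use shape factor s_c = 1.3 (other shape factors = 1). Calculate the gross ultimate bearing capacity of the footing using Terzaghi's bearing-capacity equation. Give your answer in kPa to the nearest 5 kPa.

Overburden at base level: q = 17.6 × 0.76 = 13.376 kPa.
Cohesion term c·N_c·s_c = 44.7 × 5.14 × 1.3 = 298.69 kPa; surcharge term q·N_q = 13.376 × 1 = 13.376 kPa.
q_ult = 298.69 + 13.376 = 312.06 kPa.

q_ult ≈ 310 kPa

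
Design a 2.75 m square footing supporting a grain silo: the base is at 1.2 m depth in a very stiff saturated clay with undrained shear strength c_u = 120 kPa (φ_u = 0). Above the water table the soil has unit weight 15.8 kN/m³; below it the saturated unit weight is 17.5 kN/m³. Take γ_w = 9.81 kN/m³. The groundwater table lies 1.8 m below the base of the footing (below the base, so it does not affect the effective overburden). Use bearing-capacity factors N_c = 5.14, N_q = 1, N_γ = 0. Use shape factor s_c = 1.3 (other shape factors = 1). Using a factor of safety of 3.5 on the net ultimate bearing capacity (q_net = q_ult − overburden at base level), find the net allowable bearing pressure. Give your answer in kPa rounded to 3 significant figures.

q_all(net) ≈ 229 kPa

q = γ·D_f = 15.8 × 1.2 = 18.96 kPa.
c·N_c·s_c = 120 × 5.14 × 1.3 = 801.84 kPa
q·N_q = 18.96 × 1 = 18.96 kPa
q_ult = 801.84 + 18.96 = 820.8 kPa.
q_net = 820.8 − 18.96 = 801.84 kPa.
q_all(net) = 801.84 / 3.5 = 229.1 kPa.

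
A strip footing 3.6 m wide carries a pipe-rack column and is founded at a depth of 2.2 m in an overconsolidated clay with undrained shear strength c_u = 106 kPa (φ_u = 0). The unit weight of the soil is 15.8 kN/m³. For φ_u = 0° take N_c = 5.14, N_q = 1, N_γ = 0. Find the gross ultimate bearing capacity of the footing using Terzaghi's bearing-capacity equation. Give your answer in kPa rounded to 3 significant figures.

q_ult ≈ 580 kPa

Effective surcharge at the founding depth q = γ·D_f = 15.8 × 2.2 = 34.76 kPa.
q_ult = c·N_c + q·N_q
     = 106 × 5.14 + 34.76 × 1
     = 544.84 + 34.76 = 579.6 kPa.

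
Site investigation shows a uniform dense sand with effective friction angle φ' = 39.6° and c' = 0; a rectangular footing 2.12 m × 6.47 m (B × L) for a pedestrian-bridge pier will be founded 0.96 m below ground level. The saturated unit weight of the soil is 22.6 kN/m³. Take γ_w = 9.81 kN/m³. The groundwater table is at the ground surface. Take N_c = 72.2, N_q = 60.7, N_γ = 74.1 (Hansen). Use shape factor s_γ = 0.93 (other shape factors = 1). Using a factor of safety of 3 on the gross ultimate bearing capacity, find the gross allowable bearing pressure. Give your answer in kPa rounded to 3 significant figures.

q_all ≈ 560 kPa

Water table at ground surface, so effective unit weight γ' = 22.6 − 9.81 = 12.79 kN/m³ is used throughout; overburden q = 12.79 × 0.96 = 12.278 kPa; the same γ' applies in the ½γBN_γ term.
Surcharge term q·N_q = 12.278 × 60.7 = 745.3 kPa; self-weight term 0.5·γ·B·N_γ·s_γ = 0.5 × 12.79 × 2.12 × 74.1 × 0.93 = 934.28 kPa.
q_ult = 745.3 + 934.28 = 1679.6 kPa.
q_all = 1679.6 / 3 = 559.86 kPa.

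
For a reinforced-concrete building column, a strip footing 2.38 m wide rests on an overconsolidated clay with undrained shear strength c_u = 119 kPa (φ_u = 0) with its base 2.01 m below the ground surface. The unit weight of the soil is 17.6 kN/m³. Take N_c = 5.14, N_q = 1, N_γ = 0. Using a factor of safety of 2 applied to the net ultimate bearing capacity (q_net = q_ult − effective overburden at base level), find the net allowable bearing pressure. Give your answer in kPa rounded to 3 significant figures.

Overburden at base level: q = 17.6 × 2.01 = 35.376 kPa.
Cohesion term c·N_c = 119 × 5.14 = 611.66 kPa; surcharge term q·N_q = 35.376 × 1 = 35.376 kPa.
q_ult = 611.66 + 35.376 = 647.04 kPa.
Net ultimate: q_net = 647.04 − 35.376 = 611.66 kPa.
q_all(net) = 611.66 / 2 = 305.83 kPa.

q_all(net) ≈ 306 kPa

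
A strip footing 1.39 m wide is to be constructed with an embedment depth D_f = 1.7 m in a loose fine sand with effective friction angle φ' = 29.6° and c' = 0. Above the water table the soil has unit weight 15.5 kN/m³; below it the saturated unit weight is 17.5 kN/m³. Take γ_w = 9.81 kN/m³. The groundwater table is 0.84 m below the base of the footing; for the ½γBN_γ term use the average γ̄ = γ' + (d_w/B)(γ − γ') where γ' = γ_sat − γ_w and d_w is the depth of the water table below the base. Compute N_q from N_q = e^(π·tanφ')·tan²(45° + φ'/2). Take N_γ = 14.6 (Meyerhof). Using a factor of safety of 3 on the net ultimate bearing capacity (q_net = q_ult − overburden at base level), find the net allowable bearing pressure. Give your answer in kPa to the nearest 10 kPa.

N_q = e^(π·tan29.6°)·tan²(59.8°) = 17.59.
Effective surcharge at the founding depth q = γ·D_f = 15.5 × 1.7 = 26.35 kPa.
With d_w = 0.84 m < B, γ̄ = 7.69 + (0.84/1.39) × (15.5 − 7.69) = 12.41 kN/m³.
q_ult = q·N_q + 0.5·γ·B·N_γ
     = 26.35 × 17.588 + 0.5 × 12.41 × 1.39 × 14.6
     = 463.43 + 125.92 = 589.35 kPa.
q_net = 589.35 − 26.35 = 563 kPa.
q_all(net) = 563 / 3 = 187.67 kPa.

q_all(net) ≈ 190 kPa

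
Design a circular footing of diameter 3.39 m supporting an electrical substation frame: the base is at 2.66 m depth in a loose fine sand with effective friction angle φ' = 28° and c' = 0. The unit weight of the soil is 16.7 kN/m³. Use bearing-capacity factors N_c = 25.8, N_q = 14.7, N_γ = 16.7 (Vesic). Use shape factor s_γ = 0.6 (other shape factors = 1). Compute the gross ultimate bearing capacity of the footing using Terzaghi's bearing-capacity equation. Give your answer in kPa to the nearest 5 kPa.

Overburden at base level: q = 16.7 × 2.66 = 44.422 kPa.
Surcharge term q·N_q = 44.422 × 14.7 = 653 kPa; self-weight term 0.5·γ·B·N_γ·s_γ = 0.5 × 16.7 × 3.39 × 16.7 × 0.6 = 283.63 kPa.
q_ult = 653 + 283.63 = 936.63 kPa.

q_ult ≈ 935 kPa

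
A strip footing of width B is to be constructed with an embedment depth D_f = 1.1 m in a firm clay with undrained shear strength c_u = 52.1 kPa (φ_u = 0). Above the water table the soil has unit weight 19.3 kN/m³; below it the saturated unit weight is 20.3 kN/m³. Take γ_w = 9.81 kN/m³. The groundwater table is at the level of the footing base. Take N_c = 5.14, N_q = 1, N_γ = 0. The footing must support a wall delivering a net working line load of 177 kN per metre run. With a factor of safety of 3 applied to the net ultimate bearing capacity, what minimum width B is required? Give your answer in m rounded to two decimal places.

B = 1.98 m

q = γ·D_f = 19.3 × 1.1 = 21.23 kPa.
c·N_c = 52.1 × 5.14 = 267.79 kPa
q·N_q = 21.23 × 1 = 21.23 kPa
q_ult = 267.79 + 21.23 = 289.02 kPa.
For φ = 0 the ½γBN_γ term vanishes, so q_ult is independent of B. q_net = 289.02 − 21.23 = 267.79 kPa; q_all(net) = 267.79/3 = 89.265 kPa.
Required width B = w / q_all(net) = 177 / 89.265 = 1.983 m.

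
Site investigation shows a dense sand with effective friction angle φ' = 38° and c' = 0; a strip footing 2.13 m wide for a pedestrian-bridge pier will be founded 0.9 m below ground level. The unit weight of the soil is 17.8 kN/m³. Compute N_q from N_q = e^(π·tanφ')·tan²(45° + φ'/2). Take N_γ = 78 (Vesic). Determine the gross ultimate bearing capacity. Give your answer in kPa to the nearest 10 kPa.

tan38° = 0.7813, so N_q = e^(π×0.7813)·tan²(64°) = 11.64 × 4.204 = 48.93.
q = γ·D_f = 17.8 × 0.9 = 16.02 kPa.
q·N_q = 16.02 × 48.933 = 783.91 kPa
0.5·γ·B·N_γ = 0.5 × 17.8 × 2.13 × 78 = 1478.6 kPa
q_ult = 783.91 + 1478.6 = 2262.6 kPa.

q_ult ≈ 2260 kPa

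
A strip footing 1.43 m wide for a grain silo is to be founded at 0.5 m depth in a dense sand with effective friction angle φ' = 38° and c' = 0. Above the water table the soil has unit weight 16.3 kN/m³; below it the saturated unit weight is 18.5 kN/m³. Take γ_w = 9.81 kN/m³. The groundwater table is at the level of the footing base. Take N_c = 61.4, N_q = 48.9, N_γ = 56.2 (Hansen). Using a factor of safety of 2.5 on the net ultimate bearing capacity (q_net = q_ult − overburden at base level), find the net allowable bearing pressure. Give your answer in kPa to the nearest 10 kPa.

Overburden at base level: q = 16.3 × 0.5 = 8.15 kPa.
Below the base the soil is submerged, so the ½γBN_γ term uses γ' = 18.5 − 9.81 = 8.69 kN/m³.
Surcharge term q·N_q = 8.15 × 48.9 = 398.54 kPa; self-weight term 0.5·γ·B·N_γ = 0.5 × 8.69 × 1.43 × 56.2 = 349.19 kPa.
q_ult = 398.54 + 349.19 = 747.73 kPa.
q_net = 747.73 − 8.15 = 739.58 kPa.
q_all(net) = 739.58 / 2.5 = 295.83 kPa.

q_all(net) ≈ 300 kPa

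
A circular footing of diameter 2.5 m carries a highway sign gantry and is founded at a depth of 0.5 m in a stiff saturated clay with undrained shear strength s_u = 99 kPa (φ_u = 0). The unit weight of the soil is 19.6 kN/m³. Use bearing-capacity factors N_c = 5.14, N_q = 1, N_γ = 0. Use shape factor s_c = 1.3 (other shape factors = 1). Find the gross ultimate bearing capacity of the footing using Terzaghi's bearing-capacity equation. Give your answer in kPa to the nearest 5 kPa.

q = γ·D_f = 19.6 × 0.5 = 9.8 kPa.
c·N_c·s_c = 99 × 5.14 × 1.3 = 661.52 kPa
q·N_q = 9.8 × 1 = 9.8 kPa
q_ult = 661.52 + 9.8 = 671.32 kPa.

q_ult ≈ 670 kPa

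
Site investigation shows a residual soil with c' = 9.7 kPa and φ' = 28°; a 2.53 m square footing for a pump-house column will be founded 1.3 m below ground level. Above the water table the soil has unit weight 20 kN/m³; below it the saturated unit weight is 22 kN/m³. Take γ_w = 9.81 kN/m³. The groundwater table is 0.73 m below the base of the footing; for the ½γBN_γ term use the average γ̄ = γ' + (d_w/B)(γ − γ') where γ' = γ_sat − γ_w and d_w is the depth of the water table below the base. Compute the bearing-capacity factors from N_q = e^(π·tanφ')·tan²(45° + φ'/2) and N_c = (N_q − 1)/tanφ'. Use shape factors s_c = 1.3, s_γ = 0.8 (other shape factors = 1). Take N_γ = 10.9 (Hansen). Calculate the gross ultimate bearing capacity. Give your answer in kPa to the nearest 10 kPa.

tan28° = 0.5317, so N_q = e^(π×0.5317)·tan²(59°) = 5.314 × 2.77 = 14.72.
N_c = (14.72 − 1)/tan28° = 25.8.
Overburden at base level: q = 20 × 1.3 = 26 kPa.
The water table is 0.73 m below the base (< B = 2.53 m), so the ½γBN_γ term uses γ̄ = γ' + (d_w/B)(γ − γ') = 12.19 + (0.73/2.53)(20 − 12.19) = 14.443 kN/m³.
Cohesion term c·N_c·s_c = 9.7 × 25.803 × 1.3 = 325.38 kPa; surcharge term q·N_q = 26 × 14.72 = 382.72 kPa; self-weight term 0.5·γ·B·N_γ·s_γ = 0.5 × 14.443 × 2.53 × 10.9 × 0.8 = 159.32 kPa.
q_ult = 325.38 + 382.72 + 159.32 = 867.42 kPa.

q_ult ≈ 870 kPa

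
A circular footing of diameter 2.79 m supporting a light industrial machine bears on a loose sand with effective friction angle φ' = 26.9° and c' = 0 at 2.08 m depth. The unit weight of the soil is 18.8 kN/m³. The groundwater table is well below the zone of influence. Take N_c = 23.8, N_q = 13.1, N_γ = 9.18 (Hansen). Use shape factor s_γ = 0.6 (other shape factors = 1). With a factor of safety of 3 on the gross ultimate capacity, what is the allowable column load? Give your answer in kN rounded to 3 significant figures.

q = γ·D_f = 18.8 × 2.08 = 39.104 kPa.
q·N_q = 39.104 × 13.1 = 512.26 kPa
0.5·γ·B·N_γ·s_γ = 0.5 × 18.8 × 2.79 × 9.18 × 0.6 = 144.45 kPa
q_ult = 512.26 + 144.45 = 656.72 kPa.
Gross allowable pressure q_all = 656.72 / 3 = 218.91 kPa.
Footing area = 6.1136 m², so allowable column load = 218.91 × 6.1136 = 1338.3 kN.

P_all ≈ 1340 kN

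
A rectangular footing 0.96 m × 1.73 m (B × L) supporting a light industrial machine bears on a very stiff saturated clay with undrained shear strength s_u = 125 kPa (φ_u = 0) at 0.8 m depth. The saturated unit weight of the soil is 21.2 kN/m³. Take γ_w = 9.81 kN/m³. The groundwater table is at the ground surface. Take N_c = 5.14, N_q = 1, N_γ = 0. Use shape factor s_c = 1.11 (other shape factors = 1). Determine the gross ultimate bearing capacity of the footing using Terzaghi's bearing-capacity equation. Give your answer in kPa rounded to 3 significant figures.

q_ult ≈ 722 kPa

γ' = 21.2 − 9.81 = 11.39 kN/m³ (submerged throughout). q = 11.39 × 0.8 = 9.112 kPa.
c·N_c·s_c = 125 × 5.14 × 1.11 = 713.18 kPa
q·N_q = 9.112 × 1 = 9.112 kPa
q_ult = 713.18 + 9.112 = 722.29 kPa.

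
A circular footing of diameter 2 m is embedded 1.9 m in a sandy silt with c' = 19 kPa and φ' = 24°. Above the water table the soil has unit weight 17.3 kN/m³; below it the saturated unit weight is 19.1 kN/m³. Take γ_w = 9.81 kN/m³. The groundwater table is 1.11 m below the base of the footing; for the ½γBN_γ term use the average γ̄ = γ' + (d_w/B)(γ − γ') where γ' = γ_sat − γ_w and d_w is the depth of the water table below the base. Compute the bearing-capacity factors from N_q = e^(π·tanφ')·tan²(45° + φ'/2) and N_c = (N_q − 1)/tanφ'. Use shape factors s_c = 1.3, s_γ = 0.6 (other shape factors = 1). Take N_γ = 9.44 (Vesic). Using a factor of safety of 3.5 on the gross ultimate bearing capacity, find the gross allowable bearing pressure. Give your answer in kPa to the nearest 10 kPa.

q_all ≈ 250 kPa

N_q = e^(π·tan24°)·tan²(57°) = 9.6; N_c = (N_q − 1)/tanφ' = 19.32.
Effective surcharge at the founding depth q = γ·D_f = 17.3 × 1.9 = 32.87 kPa.
With d_w = 1.11 m < B, γ̄ = 9.29 + (1.11/2) × (17.3 − 9.29) = 13.736 kN/m³.
q_ult = c·N_c·s_c + q·N_q + 0.5·γ·B·N_γ·s_γ
     = 19 × 19.324 × 1.3 + 32.87 × 9.6034 + 0.5 × 13.736 × 2 × 9.44 × 0.6
     = 477.29 + 315.66 + 77.798 = 870.75 kPa.
q_all = 870.75 / 3.5 = 248.79 kPa.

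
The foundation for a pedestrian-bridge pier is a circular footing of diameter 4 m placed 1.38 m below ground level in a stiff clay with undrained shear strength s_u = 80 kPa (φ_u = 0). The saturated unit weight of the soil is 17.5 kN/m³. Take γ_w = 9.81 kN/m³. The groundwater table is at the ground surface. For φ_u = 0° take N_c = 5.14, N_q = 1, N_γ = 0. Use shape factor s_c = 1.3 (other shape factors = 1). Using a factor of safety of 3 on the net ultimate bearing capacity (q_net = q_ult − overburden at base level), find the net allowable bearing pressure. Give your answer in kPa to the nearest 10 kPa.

q_all(net) ≈ 180 kPa

With the water table at the surface the whole profile is submerged: γ' = 17.5 − 9.81 = 7.69 kN/m³, so q = γ'·D_f = 10.612 kPa.
q_ult = c·N_c·s_c + q·N_q
     = 80 × 5.14 × 1.3 + 10.612 × 1
     = 534.56 + 10.612 = 545.17 kPa.
q_net = 545.17 − 10.612 = 534.56 kPa.
q_all(net) = 534.56 / 3 = 178.19 kPa.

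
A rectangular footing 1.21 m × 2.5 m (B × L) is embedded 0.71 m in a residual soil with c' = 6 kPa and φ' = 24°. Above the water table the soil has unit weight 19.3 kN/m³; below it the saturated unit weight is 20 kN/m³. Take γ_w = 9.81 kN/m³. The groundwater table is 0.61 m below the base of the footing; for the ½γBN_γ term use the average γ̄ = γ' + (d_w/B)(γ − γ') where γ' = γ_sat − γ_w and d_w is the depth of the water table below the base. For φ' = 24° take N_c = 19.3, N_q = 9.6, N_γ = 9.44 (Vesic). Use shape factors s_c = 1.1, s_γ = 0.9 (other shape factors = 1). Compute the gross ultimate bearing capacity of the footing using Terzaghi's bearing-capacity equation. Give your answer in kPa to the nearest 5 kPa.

q_ult ≈ 335 kPa

q = γ·D_f = 19.3 × 0.71 = 13.703 kPa.
γ' = 10.19 kN/m³; averaging over the depth B below the base, γ̄ = γ' + (d_w/B)(γ − γ') = 14.783 kN/m³.
c·N_c·s_c = 6 × 19.3 × 1.1 = 127.38 kPa
q·N_q = 13.703 × 9.6 = 131.55 kPa
0.5·γ·B·N_γ·s_γ = 0.5 × 14.783 × 1.21 × 9.44 × 0.9 = 75.984 kPa
q_ult = 127.38 + 131.55 + 75.984 = 334.91 kPa.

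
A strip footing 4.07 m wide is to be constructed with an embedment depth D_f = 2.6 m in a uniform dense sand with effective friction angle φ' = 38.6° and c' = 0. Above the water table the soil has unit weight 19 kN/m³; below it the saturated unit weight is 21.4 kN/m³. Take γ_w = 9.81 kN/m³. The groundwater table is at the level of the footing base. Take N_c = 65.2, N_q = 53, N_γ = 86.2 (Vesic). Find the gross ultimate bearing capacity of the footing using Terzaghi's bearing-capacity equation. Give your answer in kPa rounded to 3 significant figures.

q_ult ≈ 4650 kPa

q = γ·D_f = 19 × 2.6 = 49.4 kPa.
For the ½γBN_γ term take γ' = 21.4 − 9.81 = 11.59 kN/m³ (soil below base is submerged).
q·N_q = 49.4 × 53 = 2618.2 kPa
0.5·γ·B·N_γ = 0.5 × 11.59 × 4.07 × 86.2 = 2033.1 kPa
q_ult = 2618.2 + 2033.1 = 4651.3 kPa.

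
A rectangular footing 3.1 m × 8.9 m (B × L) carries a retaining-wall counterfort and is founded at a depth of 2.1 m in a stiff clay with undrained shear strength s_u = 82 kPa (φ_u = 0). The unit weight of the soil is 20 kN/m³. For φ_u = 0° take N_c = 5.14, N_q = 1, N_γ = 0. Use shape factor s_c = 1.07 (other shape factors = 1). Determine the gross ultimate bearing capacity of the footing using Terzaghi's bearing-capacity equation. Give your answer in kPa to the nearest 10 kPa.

q_ult ≈ 490 kPa

Effective surcharge at the founding depth q = γ·D_f = 20 × 2.1 = 42 kPa.
q_ult = c·N_c·s_c + q·N_q
     = 82 × 5.14 × 1.07 + 42 × 1
     = 450.98 + 42 = 492.98 kPa.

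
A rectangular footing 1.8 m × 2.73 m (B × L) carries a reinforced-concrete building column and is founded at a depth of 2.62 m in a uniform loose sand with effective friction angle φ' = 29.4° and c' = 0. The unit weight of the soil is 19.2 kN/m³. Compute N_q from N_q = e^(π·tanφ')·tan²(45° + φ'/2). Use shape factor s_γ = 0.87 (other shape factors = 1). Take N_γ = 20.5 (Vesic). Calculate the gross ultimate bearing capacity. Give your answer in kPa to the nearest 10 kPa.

q_ult ≈ 1170 kPa

tan29.4° = 0.5635, so N_q = e^(π×0.5635)·tan²(59.7°) = 5.872 × 2.929 = 17.2.
q = γ·D_f = 19.2 × 2.62 = 50.304 kPa.
q·N_q = 50.304 × 17.196 = 865.05 kPa
0.5·γ·B·N_γ·s_γ = 0.5 × 19.2 × 1.8 × 20.5 × 0.87 = 308.19 kPa
q_ult = 865.05 + 308.19 = 1173.2 kPa.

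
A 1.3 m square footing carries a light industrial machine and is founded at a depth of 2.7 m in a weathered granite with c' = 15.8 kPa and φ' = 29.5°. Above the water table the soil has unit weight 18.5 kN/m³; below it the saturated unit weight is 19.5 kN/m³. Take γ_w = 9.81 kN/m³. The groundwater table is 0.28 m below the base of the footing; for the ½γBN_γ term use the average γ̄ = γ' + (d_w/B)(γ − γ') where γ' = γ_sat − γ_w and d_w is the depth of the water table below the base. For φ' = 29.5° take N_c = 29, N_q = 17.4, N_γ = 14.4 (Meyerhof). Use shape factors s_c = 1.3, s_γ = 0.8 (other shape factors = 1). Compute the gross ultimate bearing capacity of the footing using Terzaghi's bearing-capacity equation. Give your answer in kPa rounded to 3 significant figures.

q_ult ≈ 1550 kPa

Overburden at base level: q = 18.5 × 2.7 = 49.95 kPa.
The water table is 0.28 m below the base (< B = 1.3 m), so the ½γBN_γ term uses γ̄ = γ' + (d_w/B)(γ − γ') = 9.69 + (0.28/1.3)(18.5 − 9.69) = 11.588 kN/m³.
Cohesion term c·N_c·s_c = 15.8 × 29 × 1.3 = 595.66 kPa; surcharge term q·N_q = 49.95 × 17.4 = 869.13 kPa; self-weight term 0.5·γ·B·N_γ·s_γ = 0.5 × 11.588 × 1.3 × 14.4 × 0.8 = 86.767 kPa.
q_ult = 595.66 + 869.13 + 86.767 = 1551.6 kPa.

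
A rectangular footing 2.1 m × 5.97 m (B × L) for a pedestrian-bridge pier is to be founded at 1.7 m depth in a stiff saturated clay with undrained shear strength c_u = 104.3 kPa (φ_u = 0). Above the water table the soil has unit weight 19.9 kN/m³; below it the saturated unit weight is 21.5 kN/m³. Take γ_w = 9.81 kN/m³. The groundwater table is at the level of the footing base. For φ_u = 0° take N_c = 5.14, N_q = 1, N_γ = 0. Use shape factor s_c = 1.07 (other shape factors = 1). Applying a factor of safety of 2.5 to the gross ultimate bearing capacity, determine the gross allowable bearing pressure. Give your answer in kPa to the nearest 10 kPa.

Effective surcharge at the founding depth q = γ·D_f = 19.9 × 1.7 = 33.83 kPa.
q_ult = c·N_c·s_c + q·N_q
     = 104.3 × 5.14 × 1.07 + 33.83 × 1
     = 573.63 + 33.83 = 607.46 kPa.
q_all = q_ult / FS = 607.46 / 2.5 = 242.98 kPa.

q_all ≈ 240 kPa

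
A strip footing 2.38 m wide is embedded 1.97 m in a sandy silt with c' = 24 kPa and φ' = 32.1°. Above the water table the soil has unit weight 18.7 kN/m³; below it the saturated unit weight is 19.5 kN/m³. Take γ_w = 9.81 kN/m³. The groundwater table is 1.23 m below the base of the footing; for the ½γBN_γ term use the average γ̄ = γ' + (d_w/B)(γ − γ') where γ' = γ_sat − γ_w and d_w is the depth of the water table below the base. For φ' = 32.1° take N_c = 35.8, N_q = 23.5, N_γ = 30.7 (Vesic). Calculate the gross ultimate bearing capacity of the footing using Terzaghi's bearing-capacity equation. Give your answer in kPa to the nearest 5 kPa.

Effective surcharge at the founding depth q = γ·D_f = 18.7 × 1.97 = 36.839 kPa.
With d_w = 1.23 m < B, γ̄ = 9.69 + (1.23/2.38) × (18.7 − 9.69) = 14.346 kN/m³.
q_ult = c·N_c + q·N_q + 0.5·γ·B·N_γ
     = 24 × 35.8 + 36.839 × 23.5 + 0.5 × 14.346 × 2.38 × 30.7
     = 859.2 + 865.72 + 524.12 = 2249 kPa.

q_ult ≈ 2250 kPa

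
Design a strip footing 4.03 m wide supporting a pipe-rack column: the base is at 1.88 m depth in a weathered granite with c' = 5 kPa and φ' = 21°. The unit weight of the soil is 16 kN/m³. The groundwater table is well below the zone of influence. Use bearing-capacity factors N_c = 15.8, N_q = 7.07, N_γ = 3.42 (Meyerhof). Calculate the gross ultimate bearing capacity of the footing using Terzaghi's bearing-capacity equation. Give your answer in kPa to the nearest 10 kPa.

Overburden at base level: q = 16 × 1.88 = 30.08 kPa.
Cohesion term c·N_c = 5 × 15.8 = 79 kPa; surcharge term q·N_q = 30.08 × 7.07 = 212.67 kPa; self-weight term 0.5·γ·B·N_γ = 0.5 × 16 × 4.03 × 3.42 = 110.26 kPa.
q_ult = 79 + 212.67 + 110.26 = 401.93 kPa.

q_ult ≈ 400 kPa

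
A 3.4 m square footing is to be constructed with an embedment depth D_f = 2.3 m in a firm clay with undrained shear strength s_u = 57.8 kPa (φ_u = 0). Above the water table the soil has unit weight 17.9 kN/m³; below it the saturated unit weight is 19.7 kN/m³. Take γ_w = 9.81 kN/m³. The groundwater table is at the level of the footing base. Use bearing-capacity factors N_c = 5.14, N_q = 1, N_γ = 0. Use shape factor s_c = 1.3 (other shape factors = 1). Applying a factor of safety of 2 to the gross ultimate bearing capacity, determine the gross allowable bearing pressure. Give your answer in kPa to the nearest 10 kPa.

q_all ≈ 210 kPa

Overburden at base level: q = 17.9 × 2.3 = 41.17 kPa.
Cohesion term c·N_c·s_c = 57.8 × 5.14 × 1.3 = 386.22 kPa; surcharge term q·N_q = 41.17 × 1 = 41.17 kPa.
q_ult = 386.22 + 41.17 = 427.39 kPa.
q_all = q_ult / FS = 427.39 / 2 = 213.69 kPa.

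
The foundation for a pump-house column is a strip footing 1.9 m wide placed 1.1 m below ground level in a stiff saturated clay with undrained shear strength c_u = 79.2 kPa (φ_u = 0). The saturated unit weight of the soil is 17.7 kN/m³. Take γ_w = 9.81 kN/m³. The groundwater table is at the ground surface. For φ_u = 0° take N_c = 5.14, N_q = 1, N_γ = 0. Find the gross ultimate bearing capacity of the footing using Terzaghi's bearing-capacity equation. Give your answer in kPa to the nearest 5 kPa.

q_ult ≈ 415 kPa

Water table at ground surface, so effective unit weight γ' = 17.7 − 9.81 = 7.89 kN/m³ is used throughout; overburden q = 7.89 × 1.1 = 8.679 kPa.
Cohesion term c·N_c = 79.2 × 5.14 = 407.09 kPa; surcharge term q·N_q = 8.679 × 1 = 8.679 kPa.
q_ult = 407.09 + 8.679 = 415.77 kPa.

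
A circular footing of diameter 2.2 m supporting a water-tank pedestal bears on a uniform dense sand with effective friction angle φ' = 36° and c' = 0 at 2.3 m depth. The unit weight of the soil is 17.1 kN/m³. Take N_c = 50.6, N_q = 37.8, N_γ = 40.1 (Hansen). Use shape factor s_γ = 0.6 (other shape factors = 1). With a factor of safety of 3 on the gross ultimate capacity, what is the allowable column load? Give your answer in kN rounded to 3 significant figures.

Effective surcharge at the founding depth q = γ·D_f = 17.1 × 2.3 = 39.33 kPa.
q_ult = q·N_q + 0.5·γ·B·N_γ·s_γ
     = 39.33 × 37.8 + 0.5 × 17.1 × 2.2 × 40.1 × 0.6
     = 1486.7 + 452.57 = 1939.2 kPa.
Gross allowable pressure q_all = 1939.2 / 3 = 646.41 kPa.
Footing area = 3.8013 m², so allowable column load = 646.41 × 3.8013 = 2457.2 kN.

P_all ≈ 2460 kN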